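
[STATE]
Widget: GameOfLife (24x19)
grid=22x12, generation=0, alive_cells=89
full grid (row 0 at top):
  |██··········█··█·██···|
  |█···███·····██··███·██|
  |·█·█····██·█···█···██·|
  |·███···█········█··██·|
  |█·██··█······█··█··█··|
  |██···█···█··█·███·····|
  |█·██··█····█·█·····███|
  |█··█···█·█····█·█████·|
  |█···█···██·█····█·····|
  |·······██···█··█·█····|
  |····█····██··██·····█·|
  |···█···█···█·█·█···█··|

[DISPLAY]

Gen: 0                  
██··········█··█·██···  
█···███·····██··███·██  
·█·█····██·█···█···██·  
·███···█········█··██·  
█·██··█······█··█··█··  
██···█···█··█·███·····  
█·██··█····█·█·····███  
█··█···█·█····█·█████·  
█···█···██·█····█·····  
·······██···█··█·█····  
····█····██··██·····█·  
···█···█···█·█·█···█··  
                        
                        
                        
                        
                        
                        


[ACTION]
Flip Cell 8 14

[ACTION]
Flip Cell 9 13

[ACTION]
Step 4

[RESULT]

Gen: 4                  
·███···············██·  
·███······███·····█··█  
·······██·███·····█··█  
······██·····█····█·██  
█·███··█····██····█·█·  
··█████···············  
··············██·██···  
·██·█·██······██·██···  
··███·██·█·█·······█··  
········█·█····██·█···  
·······█····███·██····  
········█··█··██······  
                        
                        
                        
                        
                        
                        


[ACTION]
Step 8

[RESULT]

Gen: 12                 
············███·······  
··█········█···█······  
···█··················  
·············█··█·····  
··██·········███····█·  
··██··███······██····█  
··██···██···········██  
···█████·█·········█·█  
········██·········██·  
···················█··  
······················  
······················  
                        
                        
                        
                        
                        
                        


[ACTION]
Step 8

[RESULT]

Gen: 20                 
······················  
······················  
··█·····█·············  
·███···███············  
·████··█·██···········  
····███····█··········  
·████······██·········  
·███·······██·····███·  
··█····█··██·····█···█  
·······████······█····  
·······█·█·······██·██  
···················█··  
                        
                        
                        
                        
                        
                        


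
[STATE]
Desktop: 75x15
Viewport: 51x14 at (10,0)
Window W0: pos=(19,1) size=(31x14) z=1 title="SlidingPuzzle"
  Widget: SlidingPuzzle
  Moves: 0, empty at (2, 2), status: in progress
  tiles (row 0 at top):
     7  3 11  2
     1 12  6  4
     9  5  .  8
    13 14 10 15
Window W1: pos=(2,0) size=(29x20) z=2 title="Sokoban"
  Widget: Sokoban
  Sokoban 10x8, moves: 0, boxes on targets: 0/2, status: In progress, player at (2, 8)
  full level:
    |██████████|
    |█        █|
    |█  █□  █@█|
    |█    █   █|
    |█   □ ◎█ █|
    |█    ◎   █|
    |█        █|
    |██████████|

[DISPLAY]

━━━━━━━━━━━━━━━━━━━━┓                              
n                   ┃━━━━━━━━━━━━━━━━━━┓           
────────────────────┨zle               ┃           
███                 ┃──────────────────┨           
  █                 ┃────┬────┐        ┃           
█@█                 ┃ 11 │  2 │        ┃           
  █                 ┃────┼────┤        ┃           
█ █                 ┃  6 │  4 │        ┃           
  █                 ┃────┼────┤        ┃           
  █                 ┃    │  8 │        ┃           
███                 ┃────┼────┤        ┃           
0  0/2              ┃ 10 │ 15 │        ┃           
                    ┃────┴────┘        ┃           
                    ┃                  ┃           


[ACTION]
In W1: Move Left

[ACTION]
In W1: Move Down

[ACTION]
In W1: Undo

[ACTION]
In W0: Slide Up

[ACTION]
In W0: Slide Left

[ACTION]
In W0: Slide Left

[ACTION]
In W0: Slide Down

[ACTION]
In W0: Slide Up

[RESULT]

━━━━━━━━━━━━━━━━━━━━┓                              
n                   ┃━━━━━━━━━━━━━━━━━━┓           
────────────────────┨zle               ┃           
███                 ┃──────────────────┨           
  █                 ┃────┬────┐        ┃           
█@█                 ┃ 11 │  2 │        ┃           
  █                 ┃────┼────┤        ┃           
█ █                 ┃  6 │  4 │        ┃           
  █                 ┃────┼────┤        ┃           
  █                 ┃ 10 │  8 │        ┃           
███                 ┃────┼────┤        ┃           
0  0/2              ┃ 15 │    │        ┃           
                    ┃────┴────┘        ┃           
                    ┃                  ┃           


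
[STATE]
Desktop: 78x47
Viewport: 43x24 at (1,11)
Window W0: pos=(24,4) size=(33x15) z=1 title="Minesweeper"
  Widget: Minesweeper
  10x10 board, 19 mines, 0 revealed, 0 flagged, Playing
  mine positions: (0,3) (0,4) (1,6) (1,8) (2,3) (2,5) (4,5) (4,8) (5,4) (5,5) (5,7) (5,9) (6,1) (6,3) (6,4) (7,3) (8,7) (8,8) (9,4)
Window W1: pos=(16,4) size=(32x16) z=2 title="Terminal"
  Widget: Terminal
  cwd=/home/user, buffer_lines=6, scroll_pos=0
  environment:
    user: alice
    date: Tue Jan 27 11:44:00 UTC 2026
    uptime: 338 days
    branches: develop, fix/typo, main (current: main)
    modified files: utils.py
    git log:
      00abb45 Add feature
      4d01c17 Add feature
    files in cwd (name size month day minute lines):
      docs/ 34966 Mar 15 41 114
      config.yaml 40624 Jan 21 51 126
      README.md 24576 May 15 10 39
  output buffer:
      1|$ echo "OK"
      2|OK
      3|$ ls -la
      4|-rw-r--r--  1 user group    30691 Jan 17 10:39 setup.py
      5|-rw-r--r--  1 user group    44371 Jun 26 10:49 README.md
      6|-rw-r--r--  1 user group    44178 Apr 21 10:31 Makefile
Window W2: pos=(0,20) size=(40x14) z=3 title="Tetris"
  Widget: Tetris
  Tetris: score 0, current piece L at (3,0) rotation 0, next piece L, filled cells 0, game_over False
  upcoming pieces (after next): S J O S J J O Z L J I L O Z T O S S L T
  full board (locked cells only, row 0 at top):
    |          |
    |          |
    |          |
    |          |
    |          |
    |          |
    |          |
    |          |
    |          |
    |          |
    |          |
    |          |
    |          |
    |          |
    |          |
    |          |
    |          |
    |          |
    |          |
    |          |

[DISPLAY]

               ┃-rw-r--r--  1 user group   
               ┃-rw-r--r--  1 user group   
               ┃$ █                        
               ┃                           
               ┃                           
               ┃                           
               ┃                           
               ┃                           
               ┗━━━━━━━━━━━━━━━━━━━━━━━━━━━
━━━━━━━━━━━━━━━━━━━━━━━━━━━━━━━━━━━━━━┓    
 Tetris                               ┃    
──────────────────────────────────────┨    
          │Next:                      ┃    
          │  ▒                        ┃    
          │▒▒▒                        ┃    
          │                           ┃    
          │                           ┃    
          │                           ┃    
          │Score:                     ┃    
          │0                          ┃    
          │                           ┃    
          │                           ┃    
━━━━━━━━━━━━━━━━━━━━━━━━━━━━━━━━━━━━━━┛    
                                           


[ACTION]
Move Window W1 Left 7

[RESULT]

        ┃-rw-r--r--  1 user group    44┃   
        ┃-rw-r--r--  1 user group    44┃   
        ┃$ █                           ┃   
        ┃                              ┃   
        ┃                              ┃   
        ┃                              ┃   
        ┃                              ┃   
        ┃                              ┃━━━
        ┗━━━━━━━━━━━━━━━━━━━━━━━━━━━━━━┛   
━━━━━━━━━━━━━━━━━━━━━━━━━━━━━━━━━━━━━━┓    
 Tetris                               ┃    
──────────────────────────────────────┨    
          │Next:                      ┃    
          │  ▒                        ┃    
          │▒▒▒                        ┃    
          │                           ┃    
          │                           ┃    
          │                           ┃    
          │Score:                     ┃    
          │0                          ┃    
          │                           ┃    
          │                           ┃    
━━━━━━━━━━━━━━━━━━━━━━━━━━━━━━━━━━━━━━┛    
                                           


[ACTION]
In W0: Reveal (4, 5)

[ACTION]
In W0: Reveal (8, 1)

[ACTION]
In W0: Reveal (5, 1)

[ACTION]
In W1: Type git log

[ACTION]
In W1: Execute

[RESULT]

        ┃-rw-r--r--  1 user group    44┃   
        ┃-rw-r--r--  1 user group    44┃   
        ┃$ git log                     ┃   
        ┃00abb45 Add feature           ┃   
        ┃4d01c17 Add feature           ┃   
        ┃$ █                           ┃   
        ┃                              ┃   
        ┃                              ┃━━━
        ┗━━━━━━━━━━━━━━━━━━━━━━━━━━━━━━┛   
━━━━━━━━━━━━━━━━━━━━━━━━━━━━━━━━━━━━━━┓    
 Tetris                               ┃    
──────────────────────────────────────┨    
          │Next:                      ┃    
          │  ▒                        ┃    
          │▒▒▒                        ┃    
          │                           ┃    
          │                           ┃    
          │                           ┃    
          │Score:                     ┃    
          │0                          ┃    
          │                           ┃    
          │                           ┃    
━━━━━━━━━━━━━━━━━━━━━━━━━━━━━━━━━━━━━━┛    
                                           


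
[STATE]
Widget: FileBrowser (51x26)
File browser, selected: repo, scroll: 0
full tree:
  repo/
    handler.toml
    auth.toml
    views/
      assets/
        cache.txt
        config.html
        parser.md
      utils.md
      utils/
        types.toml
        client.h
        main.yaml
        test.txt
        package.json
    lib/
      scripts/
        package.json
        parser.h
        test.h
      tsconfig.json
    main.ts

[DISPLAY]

> [-] repo/                                        
    handler.toml                                   
    auth.toml                                      
    [+] views/                                     
    [+] lib/                                       
    main.ts                                        
                                                   
                                                   
                                                   
                                                   
                                                   
                                                   
                                                   
                                                   
                                                   
                                                   
                                                   
                                                   
                                                   
                                                   
                                                   
                                                   
                                                   
                                                   
                                                   
                                                   


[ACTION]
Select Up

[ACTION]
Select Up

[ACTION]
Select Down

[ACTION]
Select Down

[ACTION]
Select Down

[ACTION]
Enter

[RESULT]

  [-] repo/                                        
    handler.toml                                   
    auth.toml                                      
  > [-] views/                                     
      [+] assets/                                  
      utils.md                                     
      [+] utils/                                   
    [+] lib/                                       
    main.ts                                        
                                                   
                                                   
                                                   
                                                   
                                                   
                                                   
                                                   
                                                   
                                                   
                                                   
                                                   
                                                   
                                                   
                                                   
                                                   
                                                   
                                                   


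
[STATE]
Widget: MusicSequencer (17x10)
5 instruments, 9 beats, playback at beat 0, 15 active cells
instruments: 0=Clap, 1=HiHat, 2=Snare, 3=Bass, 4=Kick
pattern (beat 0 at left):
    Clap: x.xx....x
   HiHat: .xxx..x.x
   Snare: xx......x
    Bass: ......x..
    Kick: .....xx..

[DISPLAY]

      ▼12345678  
  Clap█·██····█  
 HiHat·███··█·█  
 Snare██······█  
  Bass······█··  
  Kick·····██··  
                 
                 
                 
                 


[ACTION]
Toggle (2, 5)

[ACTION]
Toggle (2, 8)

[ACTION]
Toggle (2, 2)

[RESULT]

      ▼12345678  
  Clap█·██····█  
 HiHat·███··█·█  
 Snare███··█···  
  Bass······█··  
  Kick·····██··  
                 
                 
                 
                 


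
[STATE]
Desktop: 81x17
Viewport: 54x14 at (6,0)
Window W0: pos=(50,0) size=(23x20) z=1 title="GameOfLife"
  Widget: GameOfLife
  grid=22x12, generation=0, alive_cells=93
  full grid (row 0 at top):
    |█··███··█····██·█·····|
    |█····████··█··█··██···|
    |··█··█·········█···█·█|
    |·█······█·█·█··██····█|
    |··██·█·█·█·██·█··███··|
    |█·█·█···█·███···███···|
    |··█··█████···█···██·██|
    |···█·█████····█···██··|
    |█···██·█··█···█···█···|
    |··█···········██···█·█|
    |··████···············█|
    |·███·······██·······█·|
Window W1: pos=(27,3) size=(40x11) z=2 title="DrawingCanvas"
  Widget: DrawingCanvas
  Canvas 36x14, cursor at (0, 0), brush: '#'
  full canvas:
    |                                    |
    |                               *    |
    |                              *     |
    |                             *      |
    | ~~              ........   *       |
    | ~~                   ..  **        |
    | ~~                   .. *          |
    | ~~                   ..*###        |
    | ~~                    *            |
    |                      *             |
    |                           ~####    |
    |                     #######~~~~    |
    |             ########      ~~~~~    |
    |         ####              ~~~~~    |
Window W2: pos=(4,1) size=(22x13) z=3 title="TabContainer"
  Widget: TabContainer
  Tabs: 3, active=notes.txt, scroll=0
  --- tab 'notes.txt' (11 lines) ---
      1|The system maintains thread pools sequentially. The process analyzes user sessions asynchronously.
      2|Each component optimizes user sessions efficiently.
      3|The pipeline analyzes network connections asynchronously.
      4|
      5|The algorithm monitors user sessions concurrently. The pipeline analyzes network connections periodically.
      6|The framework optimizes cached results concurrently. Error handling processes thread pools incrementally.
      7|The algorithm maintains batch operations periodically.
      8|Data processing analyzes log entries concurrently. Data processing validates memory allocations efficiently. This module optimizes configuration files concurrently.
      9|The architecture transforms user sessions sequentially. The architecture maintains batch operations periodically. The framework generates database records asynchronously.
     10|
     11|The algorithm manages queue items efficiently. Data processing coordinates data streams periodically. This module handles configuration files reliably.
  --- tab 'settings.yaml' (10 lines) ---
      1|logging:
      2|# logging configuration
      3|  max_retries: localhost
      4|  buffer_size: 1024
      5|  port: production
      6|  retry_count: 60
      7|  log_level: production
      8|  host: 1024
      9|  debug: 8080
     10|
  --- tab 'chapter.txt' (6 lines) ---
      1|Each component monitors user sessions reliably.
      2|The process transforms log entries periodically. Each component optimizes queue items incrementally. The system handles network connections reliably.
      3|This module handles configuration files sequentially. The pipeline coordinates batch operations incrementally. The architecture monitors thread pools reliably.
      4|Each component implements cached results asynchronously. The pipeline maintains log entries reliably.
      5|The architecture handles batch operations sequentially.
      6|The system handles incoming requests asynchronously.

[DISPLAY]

                                            ┏━━━━━━━━━
━━━━━━━━━━━━━━━━━━━┓                        ┃ GameOfLi
TabContainer       ┃                        ┠─────────
───────────────────┨ ┏━━━━━━━━━━━━━━━━━━━━━━━━━━━━━━━━
notes.txt]│ setting┃ ┃ DrawingCanvas                  
───────────────────┃ ┠────────────────────────────────
he system maintains┃ ┃+                               
ach component optim┃ ┃                               *
he pipeline analyze┃ ┃                              * 
                   ┃ ┃                             *  
he algorithm monito┃ ┃ ~~              ........   *   
he framework optimi┃ ┃ ~~                   ..  **    
he algorithm mainta┃ ┃ ~~                   .. *      
━━━━━━━━━━━━━━━━━━━┛ ┗━━━━━━━━━━━━━━━━━━━━━━━━━━━━━━━━


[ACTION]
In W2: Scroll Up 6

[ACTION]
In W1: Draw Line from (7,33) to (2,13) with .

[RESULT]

                                            ┏━━━━━━━━━
━━━━━━━━━━━━━━━━━━━┓                        ┃ GameOfLi
TabContainer       ┃                        ┠─────────
───────────────────┨ ┏━━━━━━━━━━━━━━━━━━━━━━━━━━━━━━━━
notes.txt]│ setting┃ ┃ DrawingCanvas                  
───────────────────┃ ┠────────────────────────────────
he system maintains┃ ┃+                               
ach component optim┃ ┃                               *
he pipeline analyze┃ ┃             ..               * 
                   ┃ ┃               ....          *  
he algorithm monito┃ ┃ ~~              ........   *   
he framework optimi┃ ┃ ~~                   .....*    
he algorithm mainta┃ ┃ ~~                   .. * .... 
━━━━━━━━━━━━━━━━━━━┛ ┗━━━━━━━━━━━━━━━━━━━━━━━━━━━━━━━━


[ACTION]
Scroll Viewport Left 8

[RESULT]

                                                  ┏━━━
    ┏━━━━━━━━━━━━━━━━━━━━┓                        ┃ Ga
    ┃ TabContainer       ┃                        ┠───
    ┠────────────────────┨ ┏━━━━━━━━━━━━━━━━━━━━━━━━━━
    ┃[notes.txt]│ setting┃ ┃ DrawingCanvas            
    ┃────────────────────┃ ┠──────────────────────────
    ┃The system maintains┃ ┃+                         
    ┃Each component optim┃ ┃                          
    ┃The pipeline analyze┃ ┃             ..           
    ┃                    ┃ ┃               ....       
    ┃The algorithm monito┃ ┃ ~~              ........ 
    ┃The framework optimi┃ ┃ ~~                   ....
    ┃The algorithm mainta┃ ┃ ~~                   .. *
    ┗━━━━━━━━━━━━━━━━━━━━┛ ┗━━━━━━━━━━━━━━━━━━━━━━━━━━


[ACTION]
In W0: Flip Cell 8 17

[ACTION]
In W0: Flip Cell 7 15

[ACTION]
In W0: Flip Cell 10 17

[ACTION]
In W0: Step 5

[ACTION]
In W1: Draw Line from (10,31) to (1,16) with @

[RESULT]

                                                  ┏━━━
    ┏━━━━━━━━━━━━━━━━━━━━┓                        ┃ Ga
    ┃ TabContainer       ┃                        ┠───
    ┠────────────────────┨ ┏━━━━━━━━━━━━━━━━━━━━━━━━━━
    ┃[notes.txt]│ setting┃ ┃ DrawingCanvas            
    ┃────────────────────┃ ┠──────────────────────────
    ┃The system maintains┃ ┃+                         
    ┃Each component optim┃ ┃                @         
    ┃The pipeline analyze┃ ┃             ..  @@       
    ┃                    ┃ ┃               ....@@     
    ┃The algorithm monito┃ ┃ ~~              ....@... 
    ┃The framework optimi┃ ┃ ~~                   @@..
    ┃The algorithm mainta┃ ┃ ~~                   ..@@
    ┗━━━━━━━━━━━━━━━━━━━━┛ ┗━━━━━━━━━━━━━━━━━━━━━━━━━━


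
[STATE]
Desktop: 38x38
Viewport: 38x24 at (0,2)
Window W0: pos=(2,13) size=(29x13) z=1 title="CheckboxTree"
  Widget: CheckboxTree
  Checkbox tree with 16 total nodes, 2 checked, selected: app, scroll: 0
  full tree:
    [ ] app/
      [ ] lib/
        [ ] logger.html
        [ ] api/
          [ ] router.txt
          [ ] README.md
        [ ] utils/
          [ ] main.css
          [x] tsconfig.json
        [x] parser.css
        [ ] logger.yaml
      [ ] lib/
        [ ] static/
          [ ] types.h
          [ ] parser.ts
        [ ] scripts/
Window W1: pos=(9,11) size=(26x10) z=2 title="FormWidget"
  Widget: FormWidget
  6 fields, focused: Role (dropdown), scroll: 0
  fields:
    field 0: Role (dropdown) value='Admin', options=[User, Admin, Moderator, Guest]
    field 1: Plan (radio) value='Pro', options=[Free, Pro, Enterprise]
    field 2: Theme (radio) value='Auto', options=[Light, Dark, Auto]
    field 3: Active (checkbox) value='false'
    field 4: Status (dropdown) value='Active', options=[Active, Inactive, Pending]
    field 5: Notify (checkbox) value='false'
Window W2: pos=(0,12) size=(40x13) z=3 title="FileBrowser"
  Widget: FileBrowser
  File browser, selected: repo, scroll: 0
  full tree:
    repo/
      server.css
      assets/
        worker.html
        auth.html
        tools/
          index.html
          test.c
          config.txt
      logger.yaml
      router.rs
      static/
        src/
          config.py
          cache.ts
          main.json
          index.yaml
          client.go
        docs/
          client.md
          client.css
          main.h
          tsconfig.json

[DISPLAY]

                                      
                                      
                                      
                                      
                                      
                                      
                                      
                                      
                                      
         ┏━━━━━━━━━━━━━━━━━━━━━━━━┓   
┏━━━━━━━━━━━━━━━━━━━━━━━━━━━━━━━━━━━━━
┃ FileBrowser                         
┠─────────────────────────────────────
┃> [-] repo/                          
┃    server.css                       
┃    [+] assets/                      
┃    logger.yaml                      
┃    router.rs                        
┃    [+] static/                      
┃                                     
┃                                     
┃                                     
┗━━━━━━━━━━━━━━━━━━━━━━━━━━━━━━━━━━━━━
  ┗━━━━━━━━━━━━━━━━━━━━━━━━━━━┛       


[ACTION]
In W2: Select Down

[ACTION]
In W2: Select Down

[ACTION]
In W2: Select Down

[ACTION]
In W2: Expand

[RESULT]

                                      
                                      
                                      
                                      
                                      
                                      
                                      
                                      
                                      
         ┏━━━━━━━━━━━━━━━━━━━━━━━━┓   
┏━━━━━━━━━━━━━━━━━━━━━━━━━━━━━━━━━━━━━
┃ FileBrowser                         
┠─────────────────────────────────────
┃  [-] repo/                          
┃    server.css                       
┃    [+] assets/                      
┃  > logger.yaml                      
┃    router.rs                        
┃    [+] static/                      
┃                                     
┃                                     
┃                                     
┗━━━━━━━━━━━━━━━━━━━━━━━━━━━━━━━━━━━━━
  ┗━━━━━━━━━━━━━━━━━━━━━━━━━━━┛       


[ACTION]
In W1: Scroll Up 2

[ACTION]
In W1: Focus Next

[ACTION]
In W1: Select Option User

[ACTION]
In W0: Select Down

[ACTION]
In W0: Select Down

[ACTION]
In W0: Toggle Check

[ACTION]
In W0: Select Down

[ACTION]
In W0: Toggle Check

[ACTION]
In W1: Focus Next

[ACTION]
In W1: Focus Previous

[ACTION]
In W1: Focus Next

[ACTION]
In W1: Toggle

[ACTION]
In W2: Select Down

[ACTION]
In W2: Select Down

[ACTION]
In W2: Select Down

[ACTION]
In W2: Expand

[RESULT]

                                      
                                      
                                      
                                      
                                      
                                      
                                      
                                      
                                      
         ┏━━━━━━━━━━━━━━━━━━━━━━━━┓   
┏━━━━━━━━━━━━━━━━━━━━━━━━━━━━━━━━━━━━━
┃ FileBrowser                         
┠─────────────────────────────────────
┃  [-] repo/                          
┃    server.css                       
┃    [+] assets/                      
┃    logger.yaml                      
┃    router.rs                        
┃  > [-] static/                      
┃      [+] src/                       
┃      [+] docs/                      
┃                                     
┗━━━━━━━━━━━━━━━━━━━━━━━━━━━━━━━━━━━━━
  ┗━━━━━━━━━━━━━━━━━━━━━━━━━━━┛       


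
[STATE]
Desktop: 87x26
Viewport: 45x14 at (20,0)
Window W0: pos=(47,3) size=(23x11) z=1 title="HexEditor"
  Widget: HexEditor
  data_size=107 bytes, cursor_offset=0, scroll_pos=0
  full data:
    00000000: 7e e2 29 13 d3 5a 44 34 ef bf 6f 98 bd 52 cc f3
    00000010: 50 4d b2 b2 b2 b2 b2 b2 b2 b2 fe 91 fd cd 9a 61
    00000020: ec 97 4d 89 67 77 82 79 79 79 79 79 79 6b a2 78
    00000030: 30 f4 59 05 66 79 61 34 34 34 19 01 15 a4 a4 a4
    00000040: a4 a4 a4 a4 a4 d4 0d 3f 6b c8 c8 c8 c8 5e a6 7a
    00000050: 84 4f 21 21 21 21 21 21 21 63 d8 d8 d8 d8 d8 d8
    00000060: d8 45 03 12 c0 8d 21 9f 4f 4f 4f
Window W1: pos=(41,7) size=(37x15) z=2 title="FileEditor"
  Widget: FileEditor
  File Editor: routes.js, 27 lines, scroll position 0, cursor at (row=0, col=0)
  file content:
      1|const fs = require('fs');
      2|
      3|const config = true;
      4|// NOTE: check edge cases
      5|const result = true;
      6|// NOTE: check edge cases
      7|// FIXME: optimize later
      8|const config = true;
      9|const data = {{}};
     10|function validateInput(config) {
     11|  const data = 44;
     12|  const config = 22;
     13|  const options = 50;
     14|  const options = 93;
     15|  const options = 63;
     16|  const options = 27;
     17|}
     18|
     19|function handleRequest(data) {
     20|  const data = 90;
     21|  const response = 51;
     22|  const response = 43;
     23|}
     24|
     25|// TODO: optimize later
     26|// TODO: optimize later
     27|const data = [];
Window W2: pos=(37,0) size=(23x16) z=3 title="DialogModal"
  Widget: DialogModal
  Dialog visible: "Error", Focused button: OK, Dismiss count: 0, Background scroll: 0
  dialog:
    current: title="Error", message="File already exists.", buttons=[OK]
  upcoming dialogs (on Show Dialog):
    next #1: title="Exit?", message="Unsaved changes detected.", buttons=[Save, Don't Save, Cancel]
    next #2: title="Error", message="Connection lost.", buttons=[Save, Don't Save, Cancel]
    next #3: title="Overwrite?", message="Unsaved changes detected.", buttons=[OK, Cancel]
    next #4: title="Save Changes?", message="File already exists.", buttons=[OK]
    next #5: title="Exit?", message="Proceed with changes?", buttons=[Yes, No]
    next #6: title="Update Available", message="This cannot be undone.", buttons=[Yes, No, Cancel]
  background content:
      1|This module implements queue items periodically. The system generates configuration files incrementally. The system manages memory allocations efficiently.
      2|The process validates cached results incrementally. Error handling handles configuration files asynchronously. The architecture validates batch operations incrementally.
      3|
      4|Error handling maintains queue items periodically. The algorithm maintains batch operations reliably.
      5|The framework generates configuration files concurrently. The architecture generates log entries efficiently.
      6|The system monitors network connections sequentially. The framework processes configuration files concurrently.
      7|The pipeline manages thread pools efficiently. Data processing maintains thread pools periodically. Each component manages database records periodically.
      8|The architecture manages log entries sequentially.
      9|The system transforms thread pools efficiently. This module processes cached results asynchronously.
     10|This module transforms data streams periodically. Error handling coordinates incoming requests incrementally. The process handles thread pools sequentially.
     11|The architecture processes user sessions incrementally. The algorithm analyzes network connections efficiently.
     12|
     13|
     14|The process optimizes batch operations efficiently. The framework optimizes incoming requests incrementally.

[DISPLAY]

                 ┏━━━━━━━━━━━━━━━━━━━━━┓     
                 ┃ DialogModal         ┃     
                 ┠─────────────────────┨     
                 ┃This module implement┃━━━━━
                 ┃The process validates┃     
                 ┃                     ┃─────
                 ┃Er┌───────────────┐ta┃ e2 2
                 ┃Th│     Error     │at┃━━━━━
                 ┃Th│File already ex│ n┃     
                 ┃Th│      [OK]     │s ┃─────
                 ┃Th└───────────────┘na┃('fs'
                 ┃The system transforms┃     
                 ┃This module transform┃e;   
                 ┃The architecture proc┃e cas


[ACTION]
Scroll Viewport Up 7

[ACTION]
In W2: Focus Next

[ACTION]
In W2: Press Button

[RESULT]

                 ┏━━━━━━━━━━━━━━━━━━━━━┓     
                 ┃ DialogModal         ┃     
                 ┠─────────────────────┨     
                 ┃This module implement┃━━━━━
                 ┃The process validates┃     
                 ┃                     ┃─────
                 ┃Error handling mainta┃ e2 2
                 ┃The framework generat┃━━━━━
                 ┃The system monitors n┃     
                 ┃The pipeline manages ┃─────
                 ┃The architecture mana┃('fs'
                 ┃The system transforms┃     
                 ┃This module transform┃e;   
                 ┃The architecture proc┃e cas


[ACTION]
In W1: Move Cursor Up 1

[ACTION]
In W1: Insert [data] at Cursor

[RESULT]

                 ┏━━━━━━━━━━━━━━━━━━━━━┓     
                 ┃ DialogModal         ┃     
                 ┠─────────────────────┨     
                 ┃This module implement┃━━━━━
                 ┃The process validates┃     
                 ┃                     ┃─────
                 ┃Error handling mainta┃ e2 2
                 ┃The framework generat┃━━━━━
                 ┃The system monitors n┃     
                 ┃The pipeline manages ┃─────
                 ┃The architecture mana┃uire(
                 ┃The system transforms┃     
                 ┃This module transform┃e;   
                 ┃The architecture proc┃e cas


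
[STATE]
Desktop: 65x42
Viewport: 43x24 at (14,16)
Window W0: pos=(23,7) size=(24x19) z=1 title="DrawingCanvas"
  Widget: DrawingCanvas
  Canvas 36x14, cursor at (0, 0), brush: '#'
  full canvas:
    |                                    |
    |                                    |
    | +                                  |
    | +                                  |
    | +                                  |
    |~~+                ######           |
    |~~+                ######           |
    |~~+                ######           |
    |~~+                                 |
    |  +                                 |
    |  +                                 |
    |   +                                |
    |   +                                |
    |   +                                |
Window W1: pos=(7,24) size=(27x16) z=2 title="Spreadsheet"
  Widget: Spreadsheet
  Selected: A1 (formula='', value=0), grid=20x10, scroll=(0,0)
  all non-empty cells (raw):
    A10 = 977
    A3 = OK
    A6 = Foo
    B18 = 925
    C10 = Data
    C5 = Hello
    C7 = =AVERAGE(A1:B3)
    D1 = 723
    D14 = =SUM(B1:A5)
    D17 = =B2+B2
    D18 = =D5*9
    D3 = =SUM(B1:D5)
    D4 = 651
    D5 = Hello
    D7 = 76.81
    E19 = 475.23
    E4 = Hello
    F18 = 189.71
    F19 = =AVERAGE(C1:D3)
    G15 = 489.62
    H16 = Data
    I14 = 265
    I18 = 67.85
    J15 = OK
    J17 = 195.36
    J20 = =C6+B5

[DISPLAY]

         ┃~~+                ###┃          
         ┃~~+                ###┃          
         ┃~~+                   ┃          
         ┃  +                   ┃          
         ┃  +                   ┃          
         ┃   +                  ┃          
         ┃   +                  ┃          
         ┃   +                  ┃          
━━━━━━━━━━━━━━━━━━━┓            ┃          
dsheet             ┃━━━━━━━━━━━━┛          
───────────────────┨                       
                   ┃                       
 A       B       C ┃                       
-------------------┃                       
   [0]       0     ┃                       
     0       0     ┃                       
             0     ┃                       
     0       0     ┃                       
     0       0Hello┃                       
o            0     ┃                       
     0       0     ┃                       
     0       0     ┃                       
     0       0     ┃                       
━━━━━━━━━━━━━━━━━━━┛                       


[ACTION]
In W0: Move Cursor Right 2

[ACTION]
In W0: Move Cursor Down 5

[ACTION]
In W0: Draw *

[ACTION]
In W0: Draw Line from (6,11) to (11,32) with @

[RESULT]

         ┃~~+        @@@     ###┃          
         ┃~~+           @@@@ ###┃          
         ┃~~+               @@@@┃          
         ┃  +                   ┃          
         ┃  +                   ┃          
         ┃   +                  ┃          
         ┃   +                  ┃          
         ┃   +                  ┃          
━━━━━━━━━━━━━━━━━━━┓            ┃          
dsheet             ┃━━━━━━━━━━━━┛          
───────────────────┨                       
                   ┃                       
 A       B       C ┃                       
-------------------┃                       
   [0]       0     ┃                       
     0       0     ┃                       
             0     ┃                       
     0       0     ┃                       
     0       0Hello┃                       
o            0     ┃                       
     0       0     ┃                       
     0       0     ┃                       
     0       0     ┃                       
━━━━━━━━━━━━━━━━━━━┛                       


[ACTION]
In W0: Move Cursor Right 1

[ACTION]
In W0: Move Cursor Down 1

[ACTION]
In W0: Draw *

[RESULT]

         ┃~~+*       @@@     ###┃          
         ┃~~+           @@@@ ###┃          
         ┃~~+               @@@@┃          
         ┃  +                   ┃          
         ┃  +                   ┃          
         ┃   +                  ┃          
         ┃   +                  ┃          
         ┃   +                  ┃          
━━━━━━━━━━━━━━━━━━━┓            ┃          
dsheet             ┃━━━━━━━━━━━━┛          
───────────────────┨                       
                   ┃                       
 A       B       C ┃                       
-------------------┃                       
   [0]       0     ┃                       
     0       0     ┃                       
             0     ┃                       
     0       0     ┃                       
     0       0Hello┃                       
o            0     ┃                       
     0       0     ┃                       
     0       0     ┃                       
     0       0     ┃                       
━━━━━━━━━━━━━━━━━━━┛                       
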